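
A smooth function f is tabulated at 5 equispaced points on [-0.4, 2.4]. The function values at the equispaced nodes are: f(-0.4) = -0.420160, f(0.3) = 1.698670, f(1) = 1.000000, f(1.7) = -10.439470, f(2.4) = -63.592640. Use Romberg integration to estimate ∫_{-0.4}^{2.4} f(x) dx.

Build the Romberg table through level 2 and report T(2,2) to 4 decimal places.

T(0,0) (trapezoid, 1 panel, h=2.8000): -89.617920
T(1,0) (trapezoid, 2 panels, h=1.4000): -43.408960
T(2,0) (trapezoid, 4 panels, h=0.7000): -27.823040
T(1,1) = -43.408960 + (-43.408960 − (-89.617920))/3 = -28.005973
T(2,1) = -27.823040 + (-27.823040 − (-43.408960))/3 = -22.627733
T(2,2) = -22.627733 + (-22.627733 − (-28.005973))/15 = -22.269184

-22.2692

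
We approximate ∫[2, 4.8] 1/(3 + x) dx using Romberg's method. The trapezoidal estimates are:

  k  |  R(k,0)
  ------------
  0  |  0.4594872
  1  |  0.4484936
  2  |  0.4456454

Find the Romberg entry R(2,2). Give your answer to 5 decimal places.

0.44469

R(1,1) = 0.4484936 + (0.4484936 − 0.4594872)/3 = 0.4448291
R(2,1) = 0.4456454 + (0.4456454 − 0.4484936)/3 = 0.4446960
R(2,2) = (16·0.4446960 − 0.4448291) / 15 = 0.4446871
(Column j=1 coincides with Simpson's rule on the same nodes.)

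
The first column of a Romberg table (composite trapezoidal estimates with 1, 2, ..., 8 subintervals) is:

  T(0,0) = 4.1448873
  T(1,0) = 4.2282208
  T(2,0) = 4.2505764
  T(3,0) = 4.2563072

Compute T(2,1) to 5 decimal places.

Richardson extrapolation on the trapezoidal column (denominator 4−1=3):
T(2,1) = 4.2505764 + (4.2505764 − 4.2282208)/3 = 4.2580283

4.25803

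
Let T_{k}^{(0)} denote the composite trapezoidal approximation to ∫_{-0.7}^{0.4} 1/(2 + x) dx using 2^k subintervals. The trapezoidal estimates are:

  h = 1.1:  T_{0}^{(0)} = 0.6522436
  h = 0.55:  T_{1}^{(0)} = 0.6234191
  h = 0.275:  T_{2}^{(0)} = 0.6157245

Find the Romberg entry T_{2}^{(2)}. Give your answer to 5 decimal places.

0.61312

Richardson extrapolation on the trapezoidal column (denominator 4−1=3):
T_{1}^{(1)} = (4·0.6234191 − 0.6522436) / 3 = 0.6138109
T_{2}^{(1)} = 0.6157245 + (0.6157245 − 0.6234191)/3 = 0.6131596
T_{2}^{(2)} = 0.6131596 + (0.6131596 − 0.6138109)/15 = 0.6131162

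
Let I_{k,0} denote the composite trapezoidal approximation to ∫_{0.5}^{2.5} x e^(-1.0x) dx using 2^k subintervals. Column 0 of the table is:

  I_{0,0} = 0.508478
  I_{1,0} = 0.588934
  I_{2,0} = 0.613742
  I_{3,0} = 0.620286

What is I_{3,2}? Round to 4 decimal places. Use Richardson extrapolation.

0.6225

Richardson extrapolation on the trapezoidal column (denominator 4−1=3):
I_{2,1} = (4·0.613742 − 0.588934) / 3 = 0.622011
I_{3,1} = (4·0.620286 − 0.613742) / 3 = 0.622467
I_{3,2} = (16·0.622467 − 0.622011) / 15 = 0.622497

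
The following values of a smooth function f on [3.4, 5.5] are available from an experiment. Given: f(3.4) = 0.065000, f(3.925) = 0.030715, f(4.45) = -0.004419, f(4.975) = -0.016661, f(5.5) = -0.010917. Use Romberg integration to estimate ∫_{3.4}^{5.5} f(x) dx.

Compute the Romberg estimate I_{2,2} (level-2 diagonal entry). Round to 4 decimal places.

0.0181

I_{0,0} (trapezoid, 1 panel, h=2.1000): 0.056787
I_{1,0} (trapezoid, 2 panels, h=1.0500): 0.023754
I_{2,0} (trapezoid, 4 panels, h=0.5250): 0.019255
I_{1,1} = 0.023754 + (0.023754 − 0.056787)/3 = 0.012743
I_{2,1} = 0.019255 + (0.019255 − 0.023754)/3 = 0.017755
I_{2,2} = 0.017755 + (0.017755 − 0.012743)/15 = 0.018089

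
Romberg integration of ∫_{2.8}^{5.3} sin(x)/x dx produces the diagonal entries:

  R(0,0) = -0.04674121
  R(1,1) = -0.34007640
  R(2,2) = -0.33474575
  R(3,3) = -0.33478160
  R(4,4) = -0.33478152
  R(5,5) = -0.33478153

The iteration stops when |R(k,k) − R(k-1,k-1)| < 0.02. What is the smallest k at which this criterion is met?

|R(1,1) − R(0,0)| = 0.29333519 ≥ 0.02
|R(2,2) − R(1,1)| = 0.00533065 < 0.02

k = 2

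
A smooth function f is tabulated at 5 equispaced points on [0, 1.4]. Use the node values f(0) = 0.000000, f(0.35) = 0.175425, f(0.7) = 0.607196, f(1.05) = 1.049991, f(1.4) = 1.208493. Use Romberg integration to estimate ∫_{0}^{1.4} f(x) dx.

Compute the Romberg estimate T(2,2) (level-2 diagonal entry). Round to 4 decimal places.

0.8549

T(0,0) (trapezoid, 1 panel, h=1.4000): 0.845945
T(1,0) (trapezoid, 2 panels, h=0.7000): 0.848010
T(2,0) (trapezoid, 4 panels, h=0.3500): 0.852900
T(1,1) = 0.848010 + (0.848010 − 0.845945)/3 = 0.848698
T(2,1) = 0.852900 + (0.852900 − 0.848010)/3 = 0.854530
T(2,2) = 0.854530 + (0.854530 − 0.848698)/15 = 0.854919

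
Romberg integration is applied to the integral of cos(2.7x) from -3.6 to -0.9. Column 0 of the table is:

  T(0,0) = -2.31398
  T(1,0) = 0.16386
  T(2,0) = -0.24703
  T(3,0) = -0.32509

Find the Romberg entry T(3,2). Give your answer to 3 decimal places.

T(2,1) = (4·(-0.24703) − 0.16386) / 3 = -0.38399
T(3,1) = -0.32509 + (-0.32509 − (-0.24703))/3 = -0.35111
T(3,2) = -0.35111 + (-0.35111 − (-0.38399))/15 = -0.34892
(Column j=1 coincides with Simpson's rule on the same nodes.)

-0.349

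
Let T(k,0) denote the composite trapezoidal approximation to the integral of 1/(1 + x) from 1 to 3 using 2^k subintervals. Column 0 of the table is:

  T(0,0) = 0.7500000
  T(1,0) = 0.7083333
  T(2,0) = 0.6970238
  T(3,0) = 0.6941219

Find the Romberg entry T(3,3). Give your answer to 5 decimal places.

0.69315

Richardson extrapolation on the trapezoidal column (denominator 4−1=3):
T(1,1) = 0.7083333 + (0.7083333 − 0.7500000)/3 = 0.6944444
T(2,1) = (4·0.6970238 − 0.7083333) / 3 = 0.6932540
T(3,1) = (4·0.6941219 − 0.6970238) / 3 = 0.6931546
T(2,2) = (16·0.6932540 − 0.6944444) / 15 = 0.6931746
T(3,2) = (16·0.6931546 − 0.6932540) / 15 = 0.6931480
T(3,3) = (64·0.6931480 − 0.6931746) / 63 = 0.6931476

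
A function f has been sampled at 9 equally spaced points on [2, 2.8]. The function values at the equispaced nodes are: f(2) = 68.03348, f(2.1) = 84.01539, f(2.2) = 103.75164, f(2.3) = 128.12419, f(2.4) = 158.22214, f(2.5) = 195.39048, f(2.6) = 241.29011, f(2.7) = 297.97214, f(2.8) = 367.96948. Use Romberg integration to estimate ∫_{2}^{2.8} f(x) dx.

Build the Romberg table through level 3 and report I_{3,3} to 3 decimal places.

I_{0,0} (trapezoid, 1 panel, h=0.8000): 174.40118
I_{1,0} (trapezoid, 2 panels, h=0.4000): 150.48945
I_{2,0} (trapezoid, 4 panels, h=0.2000): 144.25307
I_{3,0} (trapezoid, 8 panels, h=0.1000): 142.67676
I_{1,1} = 150.48945 + (150.48945 − 174.40118)/3 = 142.51887
I_{2,1} = 144.25307 + (144.25307 − 150.48945)/3 = 142.17428
I_{3,1} = 142.67676 + (142.67676 − 144.25307)/3 = 142.15132
I_{2,2} = 142.17428 + (142.17428 − 142.51887)/15 = 142.15131
I_{3,2} = 142.15132 + (142.15132 − 142.17428)/15 = 142.14979
I_{3,3} = 142.14979 + (142.14979 − 142.15131)/63 = 142.14977

142.150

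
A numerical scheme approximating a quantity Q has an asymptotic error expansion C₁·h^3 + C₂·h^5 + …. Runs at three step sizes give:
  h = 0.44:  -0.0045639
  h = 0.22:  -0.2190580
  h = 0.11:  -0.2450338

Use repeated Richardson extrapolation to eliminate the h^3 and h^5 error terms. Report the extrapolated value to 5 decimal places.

-0.24871

First eliminate the h^3 term (factor 2^3 = 8):
  B₁ = (8·(-0.2190580) − (-0.0045639))/7 = -0.2497000
  B₂ = (8·(-0.2450338) − (-0.2190580))/7 = -0.2487446
Then eliminate the h^5 term (factor 2^5 = 32):
  (32·(-0.2487446) − (-0.2497000))/31 = -0.2487138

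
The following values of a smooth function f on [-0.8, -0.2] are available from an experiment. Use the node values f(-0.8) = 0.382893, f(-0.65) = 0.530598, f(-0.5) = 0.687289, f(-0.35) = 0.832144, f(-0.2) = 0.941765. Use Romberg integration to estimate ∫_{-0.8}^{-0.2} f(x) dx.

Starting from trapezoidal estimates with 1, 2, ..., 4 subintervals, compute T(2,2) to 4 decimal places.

0.4075

T(0,0) (trapezoid, 1 panel, h=0.6000): 0.397397
T(1,0) (trapezoid, 2 panels, h=0.3000): 0.404885
T(2,0) (trapezoid, 4 panels, h=0.1500): 0.406854
T(1,1) = 0.404885 + (0.404885 − 0.397397)/3 = 0.407381
T(2,1) = 0.406854 + (0.406854 − 0.404885)/3 = 0.407510
T(2,2) = 0.407510 + (0.407510 − 0.407381)/15 = 0.407519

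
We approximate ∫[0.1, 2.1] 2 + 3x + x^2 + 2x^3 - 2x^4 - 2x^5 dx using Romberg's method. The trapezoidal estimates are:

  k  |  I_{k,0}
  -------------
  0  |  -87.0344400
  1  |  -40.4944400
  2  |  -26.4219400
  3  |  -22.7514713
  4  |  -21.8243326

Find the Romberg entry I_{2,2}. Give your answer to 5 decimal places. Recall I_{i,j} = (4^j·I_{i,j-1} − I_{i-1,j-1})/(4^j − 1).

Richardson extrapolation on the trapezoidal column (denominator 4−1=3):
I_{1,1} = -40.4944400 + (-40.4944400 − (-87.0344400))/3 = -24.9811067
I_{2,1} = (4·(-26.4219400) − (-40.4944400)) / 3 = -21.7311067
I_{2,2} = (16·(-21.7311067) − (-24.9811067)) / 15 = -21.5144400
(Column j=1 coincides with Simpson's rule on the same nodes.)

-21.51444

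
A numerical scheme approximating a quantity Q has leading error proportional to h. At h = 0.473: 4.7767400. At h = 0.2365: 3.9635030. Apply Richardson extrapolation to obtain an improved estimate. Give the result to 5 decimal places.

3.15027

The leading error scales as h; refining by a factor of 2 reduces it by 2^1 = 2.
Extrapolated value = (2·A(h/2) − A(h)) / (2 − 1)
= (2·3.9635030 − 4.7767400) / 1
= 3.1502660 / 1 = 3.1502660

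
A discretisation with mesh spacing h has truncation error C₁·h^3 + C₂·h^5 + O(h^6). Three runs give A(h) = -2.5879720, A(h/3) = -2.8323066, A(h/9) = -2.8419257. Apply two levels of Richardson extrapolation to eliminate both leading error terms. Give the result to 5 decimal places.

First eliminate the h^3 term (factor 3^3 = 27):
  B₁ = (27·(-2.8323066) − (-2.5879720))/26 = -2.8417041
  B₂ = (27·(-2.8419257) − (-2.8323066))/26 = -2.8422957
Then eliminate the h^5 term (factor 3^5 = 243):
  (243·(-2.8422957) − (-2.8417041))/242 = -2.8422981

-2.84230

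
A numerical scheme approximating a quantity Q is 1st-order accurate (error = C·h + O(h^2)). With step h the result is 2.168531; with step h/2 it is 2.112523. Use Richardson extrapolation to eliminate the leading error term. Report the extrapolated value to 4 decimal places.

Extrapolated value = (2·A(h/2) − A(h)) / (2 − 1)
= (2·2.112523 − 2.168531) / 1
= 2.056515 / 1 = 2.056515

2.0565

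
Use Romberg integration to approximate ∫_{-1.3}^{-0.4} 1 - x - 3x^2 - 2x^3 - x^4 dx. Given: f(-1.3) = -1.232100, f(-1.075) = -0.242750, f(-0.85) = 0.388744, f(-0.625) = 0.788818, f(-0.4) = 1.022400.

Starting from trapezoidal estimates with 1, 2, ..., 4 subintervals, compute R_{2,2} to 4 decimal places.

0.2067

R_{0,0} (trapezoid, 1 panel, h=0.9000): -0.094365
R_{1,0} (trapezoid, 2 panels, h=0.4500): 0.127752
R_{2,0} (trapezoid, 4 panels, h=0.2250): 0.186741
R_{1,1} = 0.127752 + (0.127752 − (-0.094365))/3 = 0.201791
R_{2,1} = 0.186741 + (0.186741 − 0.127752)/3 = 0.206404
R_{2,2} = 0.206404 + (0.206404 − 0.201791)/15 = 0.206712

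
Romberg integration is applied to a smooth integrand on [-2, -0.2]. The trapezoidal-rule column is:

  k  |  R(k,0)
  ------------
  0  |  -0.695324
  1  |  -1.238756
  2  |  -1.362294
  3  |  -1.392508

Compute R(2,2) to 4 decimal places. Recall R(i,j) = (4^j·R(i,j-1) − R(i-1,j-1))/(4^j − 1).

Richardson extrapolation on the trapezoidal column (denominator 4−1=3):
R(1,1) = -1.238756 + (-1.238756 − (-0.695324))/3 = -1.419900
R(2,1) = -1.362294 + (-1.362294 − (-1.238756))/3 = -1.403473
R(2,2) = (16·(-1.403473) − (-1.419900)) / 15 = -1.402378

-1.4024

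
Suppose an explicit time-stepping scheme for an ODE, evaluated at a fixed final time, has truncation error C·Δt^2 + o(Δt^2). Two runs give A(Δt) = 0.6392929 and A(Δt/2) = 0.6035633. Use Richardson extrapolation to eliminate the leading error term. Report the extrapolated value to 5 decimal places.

0.59165

Extrapolated value = (4·A(Δt/2) − A(Δt)) / (4 − 1)
= (4·0.6035633 − 0.6392929) / 3
= 1.7749603 / 3 = 0.5916534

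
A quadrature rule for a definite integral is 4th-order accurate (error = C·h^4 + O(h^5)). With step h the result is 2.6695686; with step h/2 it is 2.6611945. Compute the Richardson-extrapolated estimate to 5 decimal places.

2.66064

The leading error scales as h^4; refining by a factor of 2 reduces it by 2^4 = 16.
Extrapolated value = (16·A(h/2) − A(h)) / (16 − 1)
= (16·2.6611945 − 2.6695686) / 15
= 39.9095434 / 15 = 2.6606362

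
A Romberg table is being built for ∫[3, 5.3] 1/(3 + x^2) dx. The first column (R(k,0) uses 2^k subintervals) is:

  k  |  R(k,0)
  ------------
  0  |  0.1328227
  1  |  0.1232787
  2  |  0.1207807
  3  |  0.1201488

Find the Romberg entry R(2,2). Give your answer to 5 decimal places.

Richardson extrapolation on the trapezoidal column (denominator 4−1=3):
R(1,1) = (4·0.1232787 − 0.1328227) / 3 = 0.1200974
R(2,1) = (4·0.1207807 − 0.1232787) / 3 = 0.1199480
R(2,2) = (16·0.1199480 − 0.1200974) / 15 = 0.1199380

0.11994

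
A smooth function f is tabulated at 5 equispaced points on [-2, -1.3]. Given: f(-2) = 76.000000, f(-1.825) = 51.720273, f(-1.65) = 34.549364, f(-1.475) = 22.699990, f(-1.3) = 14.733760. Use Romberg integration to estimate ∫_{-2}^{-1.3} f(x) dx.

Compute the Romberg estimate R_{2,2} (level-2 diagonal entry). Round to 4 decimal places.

R_{0,0} (trapezoid, 1 panel, h=0.7000): 31.756816
R_{1,0} (trapezoid, 2 panels, h=0.3500): 27.970685
R_{2,0} (trapezoid, 4 panels, h=0.1750): 27.008889
R_{1,1} = 27.970685 + (27.970685 − 31.756816)/3 = 26.708641
R_{2,1} = 27.008889 + (27.008889 − 27.970685)/3 = 26.688290
R_{2,2} = 26.688290 + (26.688290 − 26.708641)/15 = 26.686933

26.6869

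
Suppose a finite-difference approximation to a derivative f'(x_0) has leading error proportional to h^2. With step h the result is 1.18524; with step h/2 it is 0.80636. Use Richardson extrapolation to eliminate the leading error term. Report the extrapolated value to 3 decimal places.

0.680

Extrapolated value = (4·A(h/2) − A(h)) / (4 − 1)
= (4·0.80636 − 1.18524) / 3
= 2.04020 / 3 = 0.68007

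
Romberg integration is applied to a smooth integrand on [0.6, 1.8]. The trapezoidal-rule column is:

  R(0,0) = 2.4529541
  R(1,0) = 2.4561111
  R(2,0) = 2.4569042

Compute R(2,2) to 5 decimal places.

2.45717

Richardson extrapolation on the trapezoidal column (denominator 4−1=3):
R(1,1) = (4·2.4561111 − 2.4529541) / 3 = 2.4571634
R(2,1) = 2.4569042 + (2.4569042 − 2.4561111)/3 = 2.4571686
R(2,2) = (16·2.4571686 − 2.4571634) / 15 = 2.4571689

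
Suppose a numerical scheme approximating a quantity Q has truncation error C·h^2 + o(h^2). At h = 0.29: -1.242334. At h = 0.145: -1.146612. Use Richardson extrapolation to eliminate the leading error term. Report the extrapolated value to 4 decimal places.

-1.1147

Extrapolated value = (4·A(h/2) − A(h)) / (4 − 1)
= (4·(-1.146612) − (-1.242334)) / 3
= -3.344114 / 3 = -1.114705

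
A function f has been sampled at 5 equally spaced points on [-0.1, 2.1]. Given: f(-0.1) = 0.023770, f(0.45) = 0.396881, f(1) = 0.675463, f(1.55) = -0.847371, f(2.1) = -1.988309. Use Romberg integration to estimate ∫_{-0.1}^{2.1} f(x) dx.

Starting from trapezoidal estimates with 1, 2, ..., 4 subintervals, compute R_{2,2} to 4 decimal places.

R_{0,0} (trapezoid, 1 panel, h=2.2000): -2.160993
R_{1,0} (trapezoid, 2 panels, h=1.1000): -0.337487
R_{2,0} (trapezoid, 4 panels, h=0.5500): -0.416513
R_{1,1} = -0.337487 + (-0.337487 − (-2.160993))/3 = 0.270348
R_{2,1} = -0.416513 + (-0.416513 − (-0.337487))/3 = -0.442855
R_{2,2} = -0.442855 + (-0.442855 − 0.270348)/15 = -0.490402

-0.4904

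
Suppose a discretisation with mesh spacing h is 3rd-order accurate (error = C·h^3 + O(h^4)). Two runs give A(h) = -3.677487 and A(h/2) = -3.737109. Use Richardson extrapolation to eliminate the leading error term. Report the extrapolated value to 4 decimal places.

Extrapolated value = (8·A(h/2) − A(h)) / (8 − 1)
= (8·(-3.737109) − (-3.677487)) / 7
= -26.219385 / 7 = -3.745626

-3.7456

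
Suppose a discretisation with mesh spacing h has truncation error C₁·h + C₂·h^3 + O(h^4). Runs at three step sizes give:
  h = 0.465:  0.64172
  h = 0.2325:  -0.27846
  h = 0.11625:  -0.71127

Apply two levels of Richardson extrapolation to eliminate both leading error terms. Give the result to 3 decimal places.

-1.136

First eliminate the h term (factor 2^1 = 2):
  B₁ = (2·(-0.27846) − 0.64172)/1 = -1.19864
  B₂ = (2·(-0.71127) − (-0.27846))/1 = -1.14408
Then eliminate the h^3 term (factor 2^3 = 8):
  (8·(-1.14408) − (-1.19864))/7 = -1.13629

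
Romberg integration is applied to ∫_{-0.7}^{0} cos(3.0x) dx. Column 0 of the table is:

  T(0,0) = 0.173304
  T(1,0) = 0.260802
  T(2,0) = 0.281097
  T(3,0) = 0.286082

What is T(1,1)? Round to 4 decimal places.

0.2900

T(1,1) = (4·0.260802 − 0.173304) / 3 = 0.289968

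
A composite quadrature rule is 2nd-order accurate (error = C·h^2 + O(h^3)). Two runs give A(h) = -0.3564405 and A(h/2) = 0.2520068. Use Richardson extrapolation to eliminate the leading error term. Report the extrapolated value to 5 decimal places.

Extrapolated value = (4·A(h/2) − A(h)) / (4 − 1)
= (4·0.2520068 − (-0.3564405)) / 3
= 1.3644677 / 3 = 0.4548226

0.45482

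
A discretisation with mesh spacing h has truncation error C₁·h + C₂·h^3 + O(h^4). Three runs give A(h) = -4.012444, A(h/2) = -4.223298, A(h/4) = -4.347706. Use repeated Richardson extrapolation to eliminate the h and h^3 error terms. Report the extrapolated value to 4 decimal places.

-4.4775

First eliminate the h term (factor 2^1 = 2):
  B₁ = (2·(-4.223298) − (-4.012444))/1 = -4.434152
  B₂ = (2·(-4.347706) − (-4.223298))/1 = -4.472114
Then eliminate the h^3 term (factor 2^3 = 8):
  (8·(-4.472114) − (-4.434152))/7 = -4.477537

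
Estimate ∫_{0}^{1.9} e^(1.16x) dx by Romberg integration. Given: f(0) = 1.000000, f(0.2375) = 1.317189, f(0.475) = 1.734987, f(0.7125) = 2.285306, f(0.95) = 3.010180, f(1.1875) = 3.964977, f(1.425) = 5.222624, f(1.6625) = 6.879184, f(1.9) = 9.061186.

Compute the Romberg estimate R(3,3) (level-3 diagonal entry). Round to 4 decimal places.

R(0,0) (trapezoid, 1 panel, h=1.9000): 9.558127
R(1,0) (trapezoid, 2 panels, h=0.9500): 7.638734
R(2,0) (trapezoid, 4 panels, h=0.4750): 7.124232
R(3,0) (trapezoid, 8 panels, h=0.2375): 6.993197
R(1,1) = 7.638734 + (7.638734 − 9.558127)/3 = 6.998936
R(2,1) = 7.124232 + (7.124232 − 7.638734)/3 = 6.952731
R(3,1) = 6.993197 + (6.993197 − 7.124232)/3 = 6.949519
R(2,2) = 6.952731 + (6.952731 − 6.998936)/15 = 6.949651
R(3,2) = 6.949519 + (6.949519 − 6.952731)/15 = 6.949305
R(3,3) = 6.949305 + (6.949305 − 6.949651)/63 = 6.949300

6.9493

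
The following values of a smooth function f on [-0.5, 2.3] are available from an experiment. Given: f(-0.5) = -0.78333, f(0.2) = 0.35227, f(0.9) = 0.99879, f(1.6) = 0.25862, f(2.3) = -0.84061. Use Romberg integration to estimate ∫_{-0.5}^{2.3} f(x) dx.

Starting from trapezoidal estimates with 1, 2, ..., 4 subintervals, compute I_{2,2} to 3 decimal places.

I_{0,0} (trapezoid, 1 panel, h=2.8000): -2.27352
I_{1,0} (trapezoid, 2 panels, h=1.4000): 0.26155
I_{2,0} (trapezoid, 4 panels, h=0.7000): 0.55840
I_{1,1} = 0.26155 + (0.26155 − (-2.27352))/3 = 1.10657
I_{2,1} = 0.55840 + (0.55840 − 0.26155)/3 = 0.65735
I_{2,2} = 0.65735 + (0.65735 − 1.10657)/15 = 0.62740

0.627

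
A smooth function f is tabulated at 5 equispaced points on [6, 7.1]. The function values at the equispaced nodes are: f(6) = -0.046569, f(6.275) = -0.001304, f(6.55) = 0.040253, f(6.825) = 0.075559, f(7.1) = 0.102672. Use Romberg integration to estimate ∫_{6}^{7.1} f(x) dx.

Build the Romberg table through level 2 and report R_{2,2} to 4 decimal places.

R_{0,0} (trapezoid, 1 panel, h=1.1000): 0.030857
R_{1,0} (trapezoid, 2 panels, h=0.5500): 0.037567
R_{2,0} (trapezoid, 4 panels, h=0.2750): 0.039204
R_{1,1} = 0.037567 + (0.037567 − 0.030857)/3 = 0.039804
R_{2,1} = 0.039204 + (0.039204 − 0.037567)/3 = 0.039750
R_{2,2} = 0.039750 + (0.039750 − 0.039804)/15 = 0.039746

0.0397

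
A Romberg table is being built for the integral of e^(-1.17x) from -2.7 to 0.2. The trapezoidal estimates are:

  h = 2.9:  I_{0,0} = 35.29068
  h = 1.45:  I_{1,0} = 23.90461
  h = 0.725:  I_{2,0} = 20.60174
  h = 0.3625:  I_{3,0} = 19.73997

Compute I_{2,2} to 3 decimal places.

Richardson extrapolation on the trapezoidal column (denominator 4−1=3):
I_{1,1} = 23.90461 + (23.90461 − 35.29068)/3 = 20.10925
I_{2,1} = (4·20.60174 − 23.90461) / 3 = 19.50078
I_{2,2} = (16·19.50078 − 20.10925) / 15 = 19.46022
(Column j=1 coincides with Simpson's rule on the same nodes.)

19.460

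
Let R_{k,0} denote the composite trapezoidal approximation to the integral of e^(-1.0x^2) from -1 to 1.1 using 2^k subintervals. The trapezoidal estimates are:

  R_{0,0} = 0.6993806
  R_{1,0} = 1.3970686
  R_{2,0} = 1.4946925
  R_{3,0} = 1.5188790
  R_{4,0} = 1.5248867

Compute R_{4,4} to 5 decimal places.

Richardson extrapolation on the trapezoidal column (denominator 4−1=3):
R_{1,1} = (4·1.3970686 − 0.6993806) / 3 = 1.6296313
R_{2,1} = 1.4946925 + (1.4946925 − 1.3970686)/3 = 1.5272338
R_{3,1} = 1.5188790 + (1.5188790 − 1.4946925)/3 = 1.5269412
R_{4,1} = 1.5248867 + (1.5248867 − 1.5188790)/3 = 1.5268893
R_{2,2} = 1.5272338 + (1.5272338 − 1.6296313)/15 = 1.5204073
R_{3,2} = 1.5269412 + (1.5269412 − 1.5272338)/15 = 1.5269217
R_{4,2} = (16·1.5268893 − 1.5269412) / 15 = 1.5268858
R_{3,3} = 1.5269217 + (1.5269217 − 1.5204073)/63 = 1.5270251
R_{4,3} = 1.5268858 + (1.5268858 − 1.5269217)/63 = 1.5268852
R_{4,4} = (256·1.5268852 − 1.5270251) / 255 = 1.5268847

1.52688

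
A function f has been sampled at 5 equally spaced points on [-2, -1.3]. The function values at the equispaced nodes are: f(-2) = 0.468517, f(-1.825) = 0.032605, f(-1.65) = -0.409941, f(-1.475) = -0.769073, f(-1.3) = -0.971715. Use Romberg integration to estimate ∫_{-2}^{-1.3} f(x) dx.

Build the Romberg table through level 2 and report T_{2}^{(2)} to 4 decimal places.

T_{0}^{(0)} (trapezoid, 1 panel, h=0.7000): -0.176119
T_{1}^{(0)} (trapezoid, 2 panels, h=0.3500): -0.231539
T_{2}^{(0)} (trapezoid, 4 panels, h=0.1750): -0.244651
T_{1}^{(1)} = -0.231539 + (-0.231539 − (-0.176119))/3 = -0.250012
T_{2}^{(1)} = -0.244651 + (-0.244651 − (-0.231539))/3 = -0.249022
T_{2}^{(2)} = -0.249022 + (-0.249022 − (-0.250012))/15 = -0.248956

-0.2490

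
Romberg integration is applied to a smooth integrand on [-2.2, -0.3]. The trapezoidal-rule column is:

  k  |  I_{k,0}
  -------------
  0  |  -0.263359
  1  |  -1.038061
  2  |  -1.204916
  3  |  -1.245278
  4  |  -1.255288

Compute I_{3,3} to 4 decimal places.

I_{1,1} = -1.038061 + (-1.038061 − (-0.263359))/3 = -1.296295
I_{2,1} = (4·(-1.204916) − (-1.038061)) / 3 = -1.260534
I_{3,1} = (4·(-1.245278) − (-1.204916)) / 3 = -1.258732
I_{2,2} = (16·(-1.260534) − (-1.296295)) / 15 = -1.258150
I_{3,2} = (16·(-1.258732) − (-1.260534)) / 15 = -1.258612
I_{3,3} = (64·(-1.258612) − (-1.258150)) / 63 = -1.258619

-1.2586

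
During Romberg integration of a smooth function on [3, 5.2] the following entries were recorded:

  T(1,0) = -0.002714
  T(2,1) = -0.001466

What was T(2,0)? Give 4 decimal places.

-0.0018

From T(2,1) = (4·T(2,0) − T(1,0))/3, solve for T(2,0):
4·T(2,0) = 3·(-0.001466) + (-0.002714) = -0.007112
T(2,0) = -0.001778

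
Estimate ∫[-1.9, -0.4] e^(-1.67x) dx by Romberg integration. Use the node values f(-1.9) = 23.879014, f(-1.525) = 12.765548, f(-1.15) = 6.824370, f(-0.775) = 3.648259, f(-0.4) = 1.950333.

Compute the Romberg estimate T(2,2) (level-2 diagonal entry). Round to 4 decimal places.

T(0,0) (trapezoid, 1 panel, h=1.5000): 19.372010
T(1,0) (trapezoid, 2 panels, h=0.7500): 14.804283
T(2,0) (trapezoid, 4 panels, h=0.3750): 13.557319
T(1,1) = 14.804283 + (14.804283 − 19.372010)/3 = 13.281707
T(2,1) = 13.557319 + (13.557319 − 14.804283)/3 = 13.141664
T(2,2) = 13.141664 + (13.141664 − 13.281707)/15 = 13.132328

13.1323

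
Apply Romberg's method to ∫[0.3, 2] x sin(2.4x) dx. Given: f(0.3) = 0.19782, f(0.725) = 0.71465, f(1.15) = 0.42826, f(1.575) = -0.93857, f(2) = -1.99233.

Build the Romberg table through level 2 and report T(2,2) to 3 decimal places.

T(0,0) (trapezoid, 1 panel, h=1.7000): -1.52533
T(1,0) (trapezoid, 2 panels, h=0.8500): -0.39865
T(2,0) (trapezoid, 4 panels, h=0.4250): -0.29449
T(1,1) = -0.39865 + (-0.39865 − (-1.52533))/3 = -0.02309
T(2,1) = -0.29449 + (-0.29449 − (-0.39865))/3 = -0.25977
T(2,2) = -0.25977 + (-0.25977 − (-0.02309))/15 = -0.27555

-0.276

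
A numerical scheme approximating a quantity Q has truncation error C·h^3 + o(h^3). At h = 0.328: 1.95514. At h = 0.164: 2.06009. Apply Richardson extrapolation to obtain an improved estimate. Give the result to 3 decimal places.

2.075

The leading error scales as h^3; refining by a factor of 2 reduces it by 2^3 = 8.
Extrapolated value = (8·A(h/2) − A(h)) / (8 − 1)
= (8·2.06009 − 1.95514) / 7
= 14.52558 / 7 = 2.07508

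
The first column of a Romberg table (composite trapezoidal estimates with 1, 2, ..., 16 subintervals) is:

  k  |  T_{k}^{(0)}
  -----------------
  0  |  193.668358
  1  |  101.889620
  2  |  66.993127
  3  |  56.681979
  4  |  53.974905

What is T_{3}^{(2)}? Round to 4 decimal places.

Richardson extrapolation on the trapezoidal column (denominator 4−1=3):
T_{2}^{(1)} = 66.993127 + (66.993127 − 101.889620)/3 = 55.360963
T_{3}^{(1)} = (4·56.681979 − 66.993127) / 3 = 53.244930
T_{3}^{(2)} = (16·53.244930 − 55.360963) / 15 = 53.103861
(Column j=1 coincides with Simpson's rule on the same nodes.)

53.1039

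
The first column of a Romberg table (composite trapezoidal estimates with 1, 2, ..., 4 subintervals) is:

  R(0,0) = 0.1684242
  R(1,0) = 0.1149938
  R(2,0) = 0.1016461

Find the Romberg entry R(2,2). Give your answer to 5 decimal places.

0.09720

Richardson extrapolation on the trapezoidal column (denominator 4−1=3):
R(1,1) = (4·0.1149938 − 0.1684242) / 3 = 0.0971837
R(2,1) = (4·0.1016461 − 0.1149938) / 3 = 0.0971969
R(2,2) = 0.0971969 + (0.0971969 − 0.0971837)/15 = 0.0971978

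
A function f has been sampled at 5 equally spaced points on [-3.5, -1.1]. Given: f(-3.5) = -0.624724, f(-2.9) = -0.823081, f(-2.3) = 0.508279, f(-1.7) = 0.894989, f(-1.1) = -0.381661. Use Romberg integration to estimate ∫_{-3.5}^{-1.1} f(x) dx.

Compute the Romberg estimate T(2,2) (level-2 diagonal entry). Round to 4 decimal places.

0.0362

T(0,0) (trapezoid, 1 panel, h=2.4000): -1.207662
T(1,0) (trapezoid, 2 panels, h=1.2000): 0.006104
T(2,0) (trapezoid, 4 panels, h=0.6000): 0.046197
T(1,1) = 0.006104 + (0.006104 − (-1.207662))/3 = 0.410693
T(2,1) = 0.046197 + (0.046197 − 0.006104)/3 = 0.059561
T(2,2) = 0.059561 + (0.059561 − 0.410693)/15 = 0.036152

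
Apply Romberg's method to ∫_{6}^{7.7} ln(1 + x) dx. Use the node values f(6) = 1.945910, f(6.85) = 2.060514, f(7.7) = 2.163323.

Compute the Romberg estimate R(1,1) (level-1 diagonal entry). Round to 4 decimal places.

R(0,0) (trapezoid, 1 panel, h=1.7000): 3.492848
R(1,0) (trapezoid, 2 panels, h=0.8500): 3.497861
R(1,1) = 3.497861 + (3.497861 − 3.492848)/3 = 3.499532

3.4995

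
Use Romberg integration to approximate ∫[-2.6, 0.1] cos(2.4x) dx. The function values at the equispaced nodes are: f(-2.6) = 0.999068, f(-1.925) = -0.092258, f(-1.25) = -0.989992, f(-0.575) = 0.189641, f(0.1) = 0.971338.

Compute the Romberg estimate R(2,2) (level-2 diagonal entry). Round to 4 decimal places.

0.1509

R(0,0) (trapezoid, 1 panel, h=2.7000): 2.660048
R(1,0) (trapezoid, 2 panels, h=1.3500): -0.006465
R(2,0) (trapezoid, 4 panels, h=0.6750): 0.062501
R(1,1) = -0.006465 + (-0.006465 − 2.660048)/3 = -0.895303
R(2,1) = 0.062501 + (0.062501 − (-0.006465))/3 = 0.085490
R(2,2) = 0.085490 + (0.085490 − (-0.895303))/15 = 0.150876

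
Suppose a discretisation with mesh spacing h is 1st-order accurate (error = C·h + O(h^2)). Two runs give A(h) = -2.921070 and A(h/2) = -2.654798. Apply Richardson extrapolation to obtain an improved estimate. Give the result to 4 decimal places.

The leading error scales as h; refining by a factor of 2 reduces it by 2^1 = 2.
Extrapolated value = (2·A(h/2) − A(h)) / (2 − 1)
= (2·(-2.654798) − (-2.921070)) / 1
= -2.388526 / 1 = -2.388526

-2.3885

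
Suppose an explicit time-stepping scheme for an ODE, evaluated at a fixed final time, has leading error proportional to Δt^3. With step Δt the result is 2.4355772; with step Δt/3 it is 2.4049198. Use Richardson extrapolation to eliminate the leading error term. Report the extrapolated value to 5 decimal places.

2.40374

The leading error scales as Δt^3; refining by a factor of 3 reduces it by 3^3 = 27.
Extrapolated value = (27·A(Δt/3) − A(Δt)) / (27 − 1)
= (27·2.4049198 − 2.4355772) / 26
= 62.4972574 / 26 = 2.4037407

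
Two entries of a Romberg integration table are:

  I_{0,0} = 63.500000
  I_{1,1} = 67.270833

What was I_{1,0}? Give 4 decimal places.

From I_{1,1} = (4·I_{1,0} − I_{0,0})/3, solve for I_{1,0}:
4·I_{1,0} = 3·67.270833 + 63.500000 = 265.312499
I_{1,0} = 66.328125

66.3281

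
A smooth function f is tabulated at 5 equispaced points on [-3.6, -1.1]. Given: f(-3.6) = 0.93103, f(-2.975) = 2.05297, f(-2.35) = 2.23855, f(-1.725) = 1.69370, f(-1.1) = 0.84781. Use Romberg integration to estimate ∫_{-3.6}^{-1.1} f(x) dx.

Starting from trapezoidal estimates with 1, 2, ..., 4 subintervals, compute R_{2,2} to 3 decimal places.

R_{0,0} (trapezoid, 1 panel, h=2.5000): 2.22355
R_{1,0} (trapezoid, 2 panels, h=1.2500): 3.90996
R_{2,0} (trapezoid, 4 panels, h=0.6250): 4.29665
R_{1,1} = 3.90996 + (3.90996 − 2.22355)/3 = 4.47210
R_{2,1} = 4.29665 + (4.29665 − 3.90996)/3 = 4.42555
R_{2,2} = 4.42555 + (4.42555 − 4.47210)/15 = 4.42245

4.422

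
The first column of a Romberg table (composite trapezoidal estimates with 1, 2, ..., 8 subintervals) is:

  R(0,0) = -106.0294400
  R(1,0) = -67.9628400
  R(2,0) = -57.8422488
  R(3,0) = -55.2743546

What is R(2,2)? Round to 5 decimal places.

-54.41503

R(1,1) = (4·(-67.9628400) − (-106.0294400)) / 3 = -55.2739733
R(2,1) = -57.8422488 + (-57.8422488 − (-67.9628400))/3 = -54.4687184
R(2,2) = -54.4687184 + (-54.4687184 − (-55.2739733))/15 = -54.4150347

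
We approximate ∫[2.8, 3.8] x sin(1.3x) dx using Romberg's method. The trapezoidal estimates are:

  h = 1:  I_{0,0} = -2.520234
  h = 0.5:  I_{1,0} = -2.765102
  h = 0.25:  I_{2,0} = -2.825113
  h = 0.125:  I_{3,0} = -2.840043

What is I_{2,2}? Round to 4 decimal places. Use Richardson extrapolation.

I_{1,1} = -2.765102 + (-2.765102 − (-2.520234))/3 = -2.846725
I_{2,1} = (4·(-2.825113) − (-2.765102)) / 3 = -2.845117
I_{2,2} = -2.845117 + (-2.845117 − (-2.846725))/15 = -2.845010
(Column j=1 coincides with Simpson's rule on the same nodes.)

-2.8450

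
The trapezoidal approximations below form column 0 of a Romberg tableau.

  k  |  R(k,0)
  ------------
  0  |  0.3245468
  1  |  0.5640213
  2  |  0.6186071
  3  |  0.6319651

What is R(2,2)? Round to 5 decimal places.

0.63633

Richardson extrapolation on the trapezoidal column (denominator 4−1=3):
R(1,1) = (4·0.5640213 − 0.3245468) / 3 = 0.6438461
R(2,1) = 0.6186071 + (0.6186071 − 0.5640213)/3 = 0.6368024
R(2,2) = 0.6368024 + (0.6368024 − 0.6438461)/15 = 0.6363328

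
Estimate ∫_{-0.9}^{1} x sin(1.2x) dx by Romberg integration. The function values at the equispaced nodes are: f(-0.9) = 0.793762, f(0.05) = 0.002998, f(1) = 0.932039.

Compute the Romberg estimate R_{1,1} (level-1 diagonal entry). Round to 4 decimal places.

0.5503

R_{0,0} (trapezoid, 1 panel, h=1.9000): 1.639511
R_{1,0} (trapezoid, 2 panels, h=0.9500): 0.822604
R_{1,1} = 0.822604 + (0.822604 − 1.639511)/3 = 0.550302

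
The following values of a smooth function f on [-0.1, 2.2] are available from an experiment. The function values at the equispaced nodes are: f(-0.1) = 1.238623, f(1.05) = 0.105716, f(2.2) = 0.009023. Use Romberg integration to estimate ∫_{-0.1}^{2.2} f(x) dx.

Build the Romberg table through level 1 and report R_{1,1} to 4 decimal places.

0.6404

R_{0,0} (trapezoid, 1 panel, h=2.3000): 1.434793
R_{1,0} (trapezoid, 2 panels, h=1.1500): 0.838970
R_{1,1} = 0.838970 + (0.838970 − 1.434793)/3 = 0.640362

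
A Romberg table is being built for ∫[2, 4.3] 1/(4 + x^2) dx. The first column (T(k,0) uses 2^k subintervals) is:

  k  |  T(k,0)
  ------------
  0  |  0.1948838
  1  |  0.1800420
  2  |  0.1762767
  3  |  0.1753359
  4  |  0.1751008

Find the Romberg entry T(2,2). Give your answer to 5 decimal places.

T(1,1) = 0.1800420 + (0.1800420 − 0.1948838)/3 = 0.1750947
T(2,1) = (4·0.1762767 − 0.1800420) / 3 = 0.1750216
T(2,2) = 0.1750216 + (0.1750216 − 0.1750947)/15 = 0.1750167
(Column j=1 coincides with Simpson's rule on the same nodes.)

0.17502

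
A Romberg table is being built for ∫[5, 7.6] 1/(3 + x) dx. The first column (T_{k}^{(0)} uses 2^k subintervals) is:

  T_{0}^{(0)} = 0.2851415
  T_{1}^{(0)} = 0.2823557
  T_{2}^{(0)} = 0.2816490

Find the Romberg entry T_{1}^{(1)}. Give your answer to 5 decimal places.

0.28143

T_{1}^{(1)} = 0.2823557 + (0.2823557 − 0.2851415)/3 = 0.2814271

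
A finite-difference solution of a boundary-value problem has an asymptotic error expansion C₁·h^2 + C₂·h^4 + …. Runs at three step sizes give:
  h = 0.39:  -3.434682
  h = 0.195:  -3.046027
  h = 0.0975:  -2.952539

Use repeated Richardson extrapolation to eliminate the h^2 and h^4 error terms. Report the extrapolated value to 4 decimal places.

First eliminate the h^2 term (factor 2^2 = 4):
  B₁ = (4·(-3.046027) − (-3.434682))/3 = -2.916475
  B₂ = (4·(-2.952539) − (-3.046027))/3 = -2.921376
Then eliminate the h^4 term (factor 2^4 = 16):
  (16·(-2.921376) − (-2.916475))/15 = -2.921703

-2.9217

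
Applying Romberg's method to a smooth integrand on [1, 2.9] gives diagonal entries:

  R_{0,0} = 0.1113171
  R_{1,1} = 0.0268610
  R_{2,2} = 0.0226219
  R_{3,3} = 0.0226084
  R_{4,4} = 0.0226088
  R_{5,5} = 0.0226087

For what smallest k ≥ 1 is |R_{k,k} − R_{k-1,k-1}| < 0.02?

|R_{1,1} − R_{0,0}| = 0.0844561 ≥ 0.02
|R_{2,2} − R_{1,1}| = 0.0042391 < 0.02

k = 2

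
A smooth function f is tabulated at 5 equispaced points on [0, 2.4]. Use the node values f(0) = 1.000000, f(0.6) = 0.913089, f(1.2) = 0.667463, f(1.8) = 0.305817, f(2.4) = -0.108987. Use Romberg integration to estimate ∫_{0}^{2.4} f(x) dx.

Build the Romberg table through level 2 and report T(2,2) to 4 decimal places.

T(0,0) (trapezoid, 1 panel, h=2.4000): 1.069216
T(1,0) (trapezoid, 2 panels, h=1.2000): 1.335563
T(2,0) (trapezoid, 4 panels, h=0.6000): 1.399125
T(1,1) = 1.335563 + (1.335563 − 1.069216)/3 = 1.424345
T(2,1) = 1.399125 + (1.399125 − 1.335563)/3 = 1.420312
T(2,2) = 1.420312 + (1.420312 − 1.424345)/15 = 1.420043

1.4200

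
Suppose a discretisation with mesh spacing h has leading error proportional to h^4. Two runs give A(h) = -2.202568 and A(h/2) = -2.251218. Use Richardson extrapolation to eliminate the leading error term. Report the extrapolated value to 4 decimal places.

The leading error scales as h^4; refining by a factor of 2 reduces it by 2^4 = 16.
Extrapolated value = (16·A(h/2) − A(h)) / (16 − 1)
= (16·(-2.251218) − (-2.202568)) / 15
= -33.816920 / 15 = -2.254461

-2.2545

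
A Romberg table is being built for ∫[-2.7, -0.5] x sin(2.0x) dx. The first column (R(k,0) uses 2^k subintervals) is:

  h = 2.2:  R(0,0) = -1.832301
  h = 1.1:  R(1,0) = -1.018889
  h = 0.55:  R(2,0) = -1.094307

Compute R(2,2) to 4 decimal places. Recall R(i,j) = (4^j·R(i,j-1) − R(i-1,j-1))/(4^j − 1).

R(1,1) = -1.018889 + (-1.018889 − (-1.832301))/3 = -0.747752
R(2,1) = -1.094307 + (-1.094307 − (-1.018889))/3 = -1.119446
R(2,2) = (16·(-1.119446) − (-0.747752)) / 15 = -1.144226
(Column j=1 coincides with Simpson's rule on the same nodes.)

-1.1442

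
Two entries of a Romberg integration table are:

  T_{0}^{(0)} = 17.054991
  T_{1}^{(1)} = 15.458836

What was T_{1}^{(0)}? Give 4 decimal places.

15.8579

From T_{1}^{(1)} = (4·T_{1}^{(0)} − T_{0}^{(0)})/3, solve for T_{1}^{(0)}:
4·T_{1}^{(0)} = 3·15.458836 + 17.054991 = 63.431499
T_{1}^{(0)} = 15.857875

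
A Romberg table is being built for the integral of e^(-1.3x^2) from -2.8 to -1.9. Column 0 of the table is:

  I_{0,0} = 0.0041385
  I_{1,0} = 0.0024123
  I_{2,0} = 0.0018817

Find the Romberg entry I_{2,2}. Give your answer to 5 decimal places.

Richardson extrapolation on the trapezoidal column (denominator 4−1=3):
I_{1,1} = (4·0.0024123 − 0.0041385) / 3 = 0.0018369
I_{2,1} = 0.0018817 + (0.0018817 − 0.0024123)/3 = 0.0017048
I_{2,2} = 0.0017048 + (0.0017048 − 0.0018369)/15 = 0.0016960

0.00170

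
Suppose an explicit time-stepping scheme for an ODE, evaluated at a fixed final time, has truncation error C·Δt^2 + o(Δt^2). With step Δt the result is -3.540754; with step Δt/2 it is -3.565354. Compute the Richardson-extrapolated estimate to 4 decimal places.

-3.5736

Extrapolated value = (4·A(Δt/2) − A(Δt)) / (4 − 1)
= (4·(-3.565354) − (-3.540754)) / 3
= -10.720662 / 3 = -3.573554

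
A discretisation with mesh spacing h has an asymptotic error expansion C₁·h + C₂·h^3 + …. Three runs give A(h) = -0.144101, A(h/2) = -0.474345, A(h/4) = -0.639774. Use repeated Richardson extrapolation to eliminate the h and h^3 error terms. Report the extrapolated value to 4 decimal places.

First eliminate the h term (factor 2^1 = 2):
  B₁ = (2·(-0.474345) − (-0.144101))/1 = -0.804589
  B₂ = (2·(-0.639774) − (-0.474345))/1 = -0.805203
Then eliminate the h^3 term (factor 2^3 = 8):
  (8·(-0.805203) − (-0.804589))/7 = -0.805291

-0.8053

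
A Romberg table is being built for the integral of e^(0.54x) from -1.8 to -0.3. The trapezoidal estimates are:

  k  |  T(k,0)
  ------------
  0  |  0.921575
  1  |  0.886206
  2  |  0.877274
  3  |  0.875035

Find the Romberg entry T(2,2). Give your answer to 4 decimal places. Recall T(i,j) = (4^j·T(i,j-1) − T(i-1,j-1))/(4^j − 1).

0.8743

Richardson extrapolation on the trapezoidal column (denominator 4−1=3):
T(1,1) = (4·0.886206 − 0.921575) / 3 = 0.874416
T(2,1) = (4·0.877274 − 0.886206) / 3 = 0.874297
T(2,2) = 0.874297 + (0.874297 − 0.874416)/15 = 0.874289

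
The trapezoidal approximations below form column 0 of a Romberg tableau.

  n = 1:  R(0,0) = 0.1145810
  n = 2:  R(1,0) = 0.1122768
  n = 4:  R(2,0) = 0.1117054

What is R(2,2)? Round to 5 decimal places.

0.11152

Richardson extrapolation on the trapezoidal column (denominator 4−1=3):
R(1,1) = 0.1122768 + (0.1122768 − 0.1145810)/3 = 0.1115087
R(2,1) = (4·0.1117054 − 0.1122768) / 3 = 0.1115149
R(2,2) = 0.1115149 + (0.1115149 − 0.1115087)/15 = 0.1115153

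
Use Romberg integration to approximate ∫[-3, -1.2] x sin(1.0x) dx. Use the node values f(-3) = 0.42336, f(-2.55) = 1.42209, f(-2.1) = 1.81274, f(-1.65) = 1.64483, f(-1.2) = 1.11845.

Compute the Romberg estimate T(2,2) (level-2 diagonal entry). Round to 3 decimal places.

2.614

T(0,0) (trapezoid, 1 panel, h=1.8000): 1.38763
T(1,0) (trapezoid, 2 panels, h=0.9000): 2.32528
T(2,0) (trapezoid, 4 panels, h=0.4500): 2.54275
T(1,1) = 2.32528 + (2.32528 − 1.38763)/3 = 2.63783
T(2,1) = 2.54275 + (2.54275 − 2.32528)/3 = 2.61524
T(2,2) = 2.61524 + (2.61524 − 2.63783)/15 = 2.61373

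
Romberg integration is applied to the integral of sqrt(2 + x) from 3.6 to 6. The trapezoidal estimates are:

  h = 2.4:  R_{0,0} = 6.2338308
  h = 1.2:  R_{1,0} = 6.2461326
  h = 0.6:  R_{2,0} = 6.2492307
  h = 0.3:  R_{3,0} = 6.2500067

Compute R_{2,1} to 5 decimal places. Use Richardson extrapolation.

Richardson extrapolation on the trapezoidal column (denominator 4−1=3):
R_{2,1} = 6.2492307 + (6.2492307 − 6.2461326)/3 = 6.2502634

6.25026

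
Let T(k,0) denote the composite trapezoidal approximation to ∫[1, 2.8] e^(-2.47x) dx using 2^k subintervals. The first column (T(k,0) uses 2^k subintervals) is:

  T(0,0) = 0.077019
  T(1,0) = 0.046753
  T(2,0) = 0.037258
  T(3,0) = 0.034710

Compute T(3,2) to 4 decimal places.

Richardson extrapolation on the trapezoidal column (denominator 4−1=3):
T(2,1) = (4·0.037258 − 0.046753) / 3 = 0.034093
T(3,1) = (4·0.034710 − 0.037258) / 3 = 0.033861
T(3,2) = 0.033861 + (0.033861 − 0.034093)/15 = 0.033846

0.0338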